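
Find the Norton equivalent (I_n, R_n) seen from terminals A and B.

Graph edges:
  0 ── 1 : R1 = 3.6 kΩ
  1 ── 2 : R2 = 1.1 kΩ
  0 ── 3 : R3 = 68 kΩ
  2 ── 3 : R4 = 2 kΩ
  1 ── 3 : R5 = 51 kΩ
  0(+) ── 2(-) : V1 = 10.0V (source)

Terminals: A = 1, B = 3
Find the Thévenin equivalent first; then I_n = V_th/R_th and R_n = R_th.
Step 1 — V_th is the open-circuit voltage V_A - V_B (nothing connected across the terminals).
Nodal analysis, taking node 2 as the 0 V reference.
Source V1 fixes V_0 = 10 V.
KCL at each unknown node (sum of currents leaving = 0; resistances in Ω):
  Node 1: (V_1 - 10)/3600 + (V_1 - 0)/1100 + (V_1 - V_3)/51000 = 0
  Node 3: (V_3 - 10)/68000 + (V_3 - 0)/2000 + (V_3 - V_1)/51000 = 0
Collecting terms (coefficients in siemens):
  0.001206·V_1 - 0.00001961·V_3 = 0.002778
  0.0005343·V_3 - 0.00001961·V_1 = 0.0001471
Determinant D = (0.001206)(0.0005343) - (-0.00001961)(-0.00001961) = 0.0000006443
V_1 = [(0.002778)(0.0005343) - (-0.00001961)(0.0001471)]/D = 2.308 V
V_3 = [(0.001206)(0.0001471) - (0.002778)(-0.00001961)]/D = 0.3599 V
V_th = V_1 - V_3 = 2.308 - 0.3599 = 1.948 V
Step 2 — R_th: zero the source — replace V1 by a short circuit (node 2 merges into node 0) — and find the resistance seen between A (node 1) and B (node 3).
Reduce the network between node 1 (A) and node 3 (B) by series/parallel combination:
  Rp1 = R1 ‖ R2 (parallel, both between nodes 0 and 1) = 1/(1/3600 + 1/1100) = 842.6 Ω
  Rp2 = R3 ‖ R4 (parallel, both between nodes 0 and 3) = 1/(1/68000 + 1/2000) = 1943 Ω
  Rs1 = Rp1 + Rp2 (series, joined only at node 0) = 842.6 + 1943 = 2785 Ω
  Rp3 = R5 ‖ Rs1 (parallel, both between nodes 1 and 3) = 1/(1/51000 + 1/2785) = 2641 Ω
R_th = 2.641 kΩ
I_n = V_th/R_th = 1.948/2641 = 0.0007377 A, and R_n = R_th = 2.641 kΩ

Final answer: I_n = 0.0007377 A, R_n = 2.641 kΩ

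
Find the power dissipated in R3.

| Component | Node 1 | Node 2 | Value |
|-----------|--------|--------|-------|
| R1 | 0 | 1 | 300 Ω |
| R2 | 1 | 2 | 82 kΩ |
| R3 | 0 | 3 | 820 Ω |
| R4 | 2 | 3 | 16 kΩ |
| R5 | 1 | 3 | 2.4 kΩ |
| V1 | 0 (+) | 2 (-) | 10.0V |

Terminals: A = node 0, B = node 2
Nodal analysis, taking node 2 as the 0 V reference.
Source V1 fixes V_0 = 10 V.
KCL at each unknown node (sum of currents leaving = 0; resistances in Ω):
  Node 1: (V_1 - 10)/300 + (V_1 - 0)/82000 + (V_1 - V_3)/2400 = 0
  Node 3: (V_3 - 10)/820 + (V_3 - 0)/16000 + (V_3 - V_1)/2400 = 0
Collecting terms (coefficients in siemens):
  0.003762·V_1 - 0.0004167·V_3 = 0.03333
  0.001699·V_3 - 0.0004167·V_1 = 0.0122
Determinant D = (0.003762)(0.001699) - (-0.0004167)(-0.0004167) = 0.000006217
V_1 = [(0.03333)(0.001699) - (-0.0004167)(0.0122)]/D = 9.925 V
V_3 = [(0.003762)(0.0122) - (0.03333)(-0.0004167)]/D = 9.614 V
I_R3 = (V_0 - V_3)/R3 = (10 - 9.614)/820 = 0.0004712 A
P_R3 = I_R3² × R3 = (0.0004712)² × 820 = 0.0001821 W

Final answer: 0.0001821 W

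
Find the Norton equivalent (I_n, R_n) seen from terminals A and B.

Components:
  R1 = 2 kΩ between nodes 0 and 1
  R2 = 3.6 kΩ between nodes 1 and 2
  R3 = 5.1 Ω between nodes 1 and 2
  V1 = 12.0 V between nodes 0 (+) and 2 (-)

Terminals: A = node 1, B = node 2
Find the Thévenin equivalent first; then I_n = V_th/R_th and R_n = R_th.
Step 1 — V_th is the open-circuit voltage V_A - V_B (nothing connected across the terminals).
Nodal analysis, taking node 2 as the 0 V reference.
Source V1 fixes V_0 = 12 V.
KCL at each unknown node (sum of currents leaving = 0; resistances in Ω):
  Node 1: (V_1 - 12)/2000 + (V_1 - 0)/3600 + (V_1 - 0)/5.1 = 0
Collecting terms: 0.1969 × V_1 = 0.006  =>  V_1 = 0.03048 V
V_th = V_1 - V_2 = 0.03048 - 0 = 0.03048 V
Step 2 — R_th: zero the source — replace V1 by a short circuit (node 2 merges into node 0) — and find the resistance seen between A (node 1) and B (node 0).
Reduce the network between node 1 (A) and node 0 (B) by series/parallel combination:
  Rp1 = R1 ‖ R2 ‖ R3 (parallel, all between nodes 0 and 1) = 1/(1/2000 + 1/3600 + 1/5.1) = 5.08 Ω
R_th = 5.08 Ω
I_n = V_th/R_th = 0.03048/5.08 = 0.006 A, and R_n = R_th = 5.08 Ω

Final answer: I_n = 0.006 A, R_n = 5.08 Ω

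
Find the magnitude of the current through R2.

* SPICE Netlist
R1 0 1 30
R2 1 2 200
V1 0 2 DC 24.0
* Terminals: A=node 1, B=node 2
Nodal analysis, taking node 2 as the 0 V reference.
Source V1 fixes V_0 = 24 V.
KCL at each unknown node (sum of currents leaving = 0; resistances in Ω):
  Node 1: (V_1 - 24)/30 + (V_1 - 0)/200 = 0
Collecting terms: 0.03833 × V_1 = 0.8  =>  V_1 = 20.87 V
I_R2 = (V_1 - V_2)/R2 = (20.87 - 0)/200 = 0.1043 A
|I_R2| = 0.1043 A

Final answer: |I_R2| = 0.1043 A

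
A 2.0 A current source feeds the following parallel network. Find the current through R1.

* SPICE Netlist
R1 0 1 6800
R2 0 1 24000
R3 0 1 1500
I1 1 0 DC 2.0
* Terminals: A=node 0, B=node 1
All resistors sit directly between nodes 0 and 1, so they are in parallel and share one voltage V; the full source current 2 A splits among them.
1/R_par = 1/6800 + 1/24000 + 1/1500 = 0.0008554 S  =>  R_par = 1169 Ω
V = I × R_par = 2 × 1169 = 2338 V
I_R1 = V/R1 = 2338/6800 = 0.3438 A

Final answer: 0.3438 A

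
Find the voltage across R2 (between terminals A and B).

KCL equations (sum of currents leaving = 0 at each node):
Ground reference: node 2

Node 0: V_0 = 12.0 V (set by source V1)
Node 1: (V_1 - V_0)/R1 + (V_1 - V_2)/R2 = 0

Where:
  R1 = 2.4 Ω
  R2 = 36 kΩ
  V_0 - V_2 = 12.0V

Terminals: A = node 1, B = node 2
R1 and R2 are in series across V1 (node 0 → node 1 → node 2), and the output A–B is taken across R2, so this is a voltage divider.
Series current: I = V1/(R1 + R2) = 12/(2.4 + 36000) = 12/36000 = 0.0003333 A
V_R2 = I × R2 = V1 × R2/(R1 + R2) = 12 × 36000/36000 = 12 V

Final answer: 12 V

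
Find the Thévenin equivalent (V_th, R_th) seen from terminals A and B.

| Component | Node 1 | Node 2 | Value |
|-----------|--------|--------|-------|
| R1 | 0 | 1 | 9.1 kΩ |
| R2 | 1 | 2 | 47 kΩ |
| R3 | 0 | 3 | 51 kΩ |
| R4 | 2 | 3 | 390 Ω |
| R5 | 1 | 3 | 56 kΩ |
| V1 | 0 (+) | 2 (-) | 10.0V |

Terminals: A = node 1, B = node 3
Step 1 — V_th is the open-circuit voltage V_A - V_B (nothing connected across the terminals).
Nodal analysis, taking node 2 as the 0 V reference.
Source V1 fixes V_0 = 10 V.
KCL at each unknown node (sum of currents leaving = 0; resistances in Ω):
  Node 1: (V_1 - 10)/9100 + (V_1 - 0)/47000 + (V_1 - V_3)/56000 = 0
  Node 3: (V_3 - 10)/51000 + (V_3 - 0)/390 + (V_3 - V_1)/56000 = 0
Collecting terms (coefficients in siemens):
  0.000149·V_1 - 0.00001786·V_3 = 0.001099
  0.002602·V_3 - 0.00001786·V_1 = 0.0001961
Determinant D = (0.000149)(0.002602) - (-0.00001786)(-0.00001786) = 0.0000003874
V_1 = [(0.001099)(0.002602) - (-0.00001786)(0.0001961)]/D = 7.389 V
V_3 = [(0.000149)(0.0001961) - (0.001099)(-0.00001786)]/D = 0.1261 V
V_th = V_1 - V_3 = 7.389 - 0.1261 = 7.263 V
Step 2 — R_th: zero the source — replace V1 by a short circuit (node 2 merges into node 0) — and find the resistance seen between A (node 1) and B (node 3).
Reduce the network between node 1 (A) and node 3 (B) by series/parallel combination:
  Rp1 = R1 ‖ R2 (parallel, both between nodes 0 and 1) = 1/(1/9100 + 1/47000) = 7624 Ω
  Rp2 = R3 ‖ R4 (parallel, both between nodes 0 and 3) = 1/(1/51000 + 1/390) = 387 Ω
  Rs1 = Rp1 + Rp2 (series, joined only at node 0) = 7624 + 387 = 8011 Ω
  Rp3 = R5 ‖ Rs1 (parallel, both between nodes 1 and 3) = 1/(1/56000 + 1/8011) = 7008 Ω
R_th = 7.008 kΩ

Final answer: V_th = 7.263 V, R_th = 7.008 kΩ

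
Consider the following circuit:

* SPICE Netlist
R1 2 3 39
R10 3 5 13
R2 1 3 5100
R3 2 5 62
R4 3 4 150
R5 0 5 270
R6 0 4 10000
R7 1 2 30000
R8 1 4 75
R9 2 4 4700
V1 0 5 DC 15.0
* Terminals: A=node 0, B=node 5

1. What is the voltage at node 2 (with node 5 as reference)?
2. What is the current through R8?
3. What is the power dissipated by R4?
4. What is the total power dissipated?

Nodal analysis, taking node 5 as the 0 V reference.
Source V1 fixes V_0 = 15 V.
KCL at each unknown node (sum of currents leaving = 0; resistances in Ω):
  Node 1: (V_1 - V_3)/5100 + (V_1 - V_2)/30000 + (V_1 - V_4)/75 = 0
  Node 2: (V_2 - V_3)/39 + (V_2 - 0)/62 + (V_2 - V_1)/30000 + (V_2 - V_4)/4700 = 0
  Node 3: (V_3 - V_2)/39 + (V_3 - V_1)/5100 + (V_3 - V_4)/150 + (V_3 - 0)/13 = 0
  Node 4: (V_4 - V_3)/150 + (V_4 - 15)/10000 + (V_4 - V_1)/75 + (V_4 - V_2)/4700 = 0
Collecting terms (coefficients in siemens):
  0.01356·V_1 - 0.00003333·V_2 - 0.0001961·V_3 - 0.01333·V_4 = 0
  0.04202·V_2 - 0.00003333·V_1 - 0.02564·V_3 - 0.0002128·V_4 = 0
  0.1094·V_3 - 0.0001961·V_1 - 0.02564·V_2 - 0.006667·V_4 = 0
  0.02031·V_4 - 0.01333·V_1 - 0.0002128·V_2 - 0.006667·V_3 = 0.0015
Solving these 4 simultaneous equations (Gaussian elimination) gives:
  V_1 = 0.221 V, V_2 = 0.01156 V, V_3 = 0.01679 V, V_4 = 0.2246 V
Part 1:
  Read off the nodal solution: V_2 = 0.01156 V
Part 2:
  I_R8 = (V_1 - V_4)/R8 = (0.221 - 0.2246)/75 = -0.00004703 A
  Magnitude: I_R8 = 0.00004703 A
Part 3:
  I_R4 = (V_3 - V_4)/R4 = (0.01679 - 0.2246)/150 = -0.001385 A
  P_R4 = I_R4² × R4 = (-0.001385)² × 150 = 0.0002878 W
Part 4:
  Power in each resistor, P = (ΔV)²/R:
    P_R1 = (0.01156 - 0.01679)²/39 = 0.0000007011 W
    P_R2 = (0.221 - 0.01679)²/5100 = 0.00000818 W
    P_R3 = (0.01156 - 0)²/62 = 0.000002154 W
    P_R4 = (0.01679 - 0.2246)²/150 = 0.0002878 W
    P_R5 = (15 - 0)²/270 = 0.8333 W
    P_R6 = (15 - 0.2246)²/10000 = 0.02183 W
    P_R7 = (0.221 - 0.01156)²/30000 = 0.000001463 W
    P_R8 = (0.221 - 0.2246)²/75 = 0.0000001659 W
    P_R9 = (0.01156 - 0.2246)²/4700 = 0.000009654 W
    P_R10 = (0.01679 - 0)²/13 = 0.00002167 W
  P_total = P_R1 + P_R2 + P_R3 + P_R4 + P_R5 + P_R6 + P_R7 + P_R8 + P_R9 + P_R10 = 0.8555 W

Final answers:
1. V_2 = 0.01156 V
2. I_R8 = 4.703e-05 A
3. P_R4 = 0.0002878 W
4. P_total = 0.8555 W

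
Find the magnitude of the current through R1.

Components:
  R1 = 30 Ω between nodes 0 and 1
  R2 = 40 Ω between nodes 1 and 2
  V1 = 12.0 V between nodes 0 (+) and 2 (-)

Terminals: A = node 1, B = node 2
Nodal analysis, taking node 2 as the 0 V reference.
Source V1 fixes V_0 = 12 V.
KCL at each unknown node (sum of currents leaving = 0; resistances in Ω):
  Node 1: (V_1 - 12)/30 + (V_1 - 0)/40 = 0
Collecting terms: 0.05833 × V_1 = 0.4  =>  V_1 = 6.857 V
I_R1 = (V_0 - V_1)/R1 = (12 - 6.857)/30 = 0.1714 A
|I_R1| = 0.1714 A

Final answer: |I_R1| = 0.1714 A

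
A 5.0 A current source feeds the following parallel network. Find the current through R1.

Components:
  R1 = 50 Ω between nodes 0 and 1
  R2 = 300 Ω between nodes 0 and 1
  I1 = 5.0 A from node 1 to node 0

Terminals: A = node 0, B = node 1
All resistors sit directly between nodes 0 and 1, so they are in parallel and share one voltage V; the full source current 5 A splits among them.
1/R_par = 1/50 + 1/300 = 0.02333 S  =>  R_par = 42.86 Ω
V = I × R_par = 5 × 42.86 = 214.3 V
I_R1 = V/R1 = 214.3/50 = 4.286 A

Final answer: 4.286 A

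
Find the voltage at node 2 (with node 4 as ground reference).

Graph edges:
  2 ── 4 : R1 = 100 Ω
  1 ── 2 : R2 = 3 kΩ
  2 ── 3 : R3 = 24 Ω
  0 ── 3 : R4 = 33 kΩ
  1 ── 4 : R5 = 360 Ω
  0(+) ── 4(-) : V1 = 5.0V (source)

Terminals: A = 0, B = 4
Nodal analysis, taking node 4 as the 0 V reference.
Source V1 fixes V_0 = 5 V.
KCL at each unknown node (sum of currents leaving = 0; resistances in Ω):
  Node 1: (V_1 - V_2)/3000 + (V_1 - 0)/360 = 0
  Node 2: (V_2 - 0)/100 + (V_2 - V_1)/3000 + (V_2 - V_3)/24 = 0
  Node 3: (V_3 - V_2)/24 + (V_3 - 5)/33000 = 0
Collecting terms (coefficients in siemens):
  0.003111·V_1 - 0.0003333·V_2 = 0
  0.052·V_2 - 0.0003333·V_1 - 0.04167·V_3 = 0
  0.0417·V_3 - 0.04167·V_2 = 0.0001515
Solving these 3 simultaneous equations (Gaussian elimination) gives:
  V_1 = 0.001571 V, V_2 = 0.01466 V, V_3 = 0.01828 V
The requested potential is V_2 = 0.01466 V.

Final answer: V_2 = 0.01466 V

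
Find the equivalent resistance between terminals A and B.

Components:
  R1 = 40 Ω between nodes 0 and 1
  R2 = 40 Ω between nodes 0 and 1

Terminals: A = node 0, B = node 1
Reduce the network between node 0 (A) and node 1 (B) by series/parallel combination:
  Rp1 = R1 ‖ R2 (parallel, both between nodes 0 and 1) = 1/(1/40 + 1/40) = 20 Ω
R_eq = 20 Ω

Final answer: 20 Ω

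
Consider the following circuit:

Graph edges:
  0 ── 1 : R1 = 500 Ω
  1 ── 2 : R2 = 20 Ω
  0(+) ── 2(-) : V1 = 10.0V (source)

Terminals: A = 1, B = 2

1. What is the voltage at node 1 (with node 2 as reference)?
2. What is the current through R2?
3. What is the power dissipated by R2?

Nodal analysis, taking node 2 as the 0 V reference.
Source V1 fixes V_0 = 10 V.
KCL at each unknown node (sum of currents leaving = 0; resistances in Ω):
  Node 1: (V_1 - 10)/500 + (V_1 - 0)/20 = 0
Collecting terms: 0.052 × V_1 = 0.02  =>  V_1 = 0.3846 V
Part 1:
  Read off the nodal solution: V_1 = 0.3846 V
Part 2:
  I_R2 = (V_1 - V_2)/R2 = (0.3846 - 0)/20 = 0.01923 A
  Magnitude: I_R2 = 0.01923 A
Part 3:
  I_R2 = (V_1 - V_2)/R2 = (0.3846 - 0)/20 = 0.01923 A
  P_R2 = I_R2² × R2 = (0.01923)² × 20 = 0.007396 W

Final answers:
1. V_1 = 0.3846 V
2. I_R2 = 0.01923 A
3. P_R2 = 0.007396 W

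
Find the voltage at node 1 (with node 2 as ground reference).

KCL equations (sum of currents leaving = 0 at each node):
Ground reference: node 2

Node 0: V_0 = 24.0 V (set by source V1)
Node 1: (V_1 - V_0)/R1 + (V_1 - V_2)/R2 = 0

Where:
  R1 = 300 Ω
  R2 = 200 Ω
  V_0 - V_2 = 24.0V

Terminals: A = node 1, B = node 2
Nodal analysis, taking node 2 as the 0 V reference.
Source V1 fixes V_0 = 24 V.
KCL at each unknown node (sum of currents leaving = 0; resistances in Ω):
  Node 1: (V_1 - 24)/300 + (V_1 - 0)/200 = 0
Collecting terms: 0.008333 × V_1 = 0.08  =>  V_1 = 9.6 V
The requested potential is V_1 = 9.6 V.

Final answer: V_1 = 9.6 V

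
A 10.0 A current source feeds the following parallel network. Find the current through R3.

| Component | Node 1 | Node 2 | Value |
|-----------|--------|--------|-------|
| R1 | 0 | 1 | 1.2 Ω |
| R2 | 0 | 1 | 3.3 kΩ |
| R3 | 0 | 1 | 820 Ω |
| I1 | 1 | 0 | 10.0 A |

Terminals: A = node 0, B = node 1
All resistors sit directly between nodes 0 and 1, so they are in parallel and share one voltage V; the full source current 10 A splits among them.
1/R_par = 1/1.2 + 1/3300 + 1/820 = 0.8349 S  =>  R_par = 1.198 Ω
V = I × R_par = 10 × 1.198 = 11.98 V
I_R3 = V/R3 = 11.98/820 = 0.01461 A

Final answer: 0.01461 A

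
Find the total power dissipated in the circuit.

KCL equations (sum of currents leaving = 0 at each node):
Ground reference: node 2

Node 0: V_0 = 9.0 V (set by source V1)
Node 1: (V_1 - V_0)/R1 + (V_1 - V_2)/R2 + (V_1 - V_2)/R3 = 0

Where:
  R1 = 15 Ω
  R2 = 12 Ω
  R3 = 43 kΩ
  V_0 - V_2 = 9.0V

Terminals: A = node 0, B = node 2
Nodal analysis, taking node 2 as the 0 V reference.
Source V1 fixes V_0 = 9 V.
KCL at each unknown node (sum of currents leaving = 0; resistances in Ω):
  Node 1: (V_1 - 9)/15 + (V_1 - 0)/12 + (V_1 - 0)/43000 = 0
Collecting terms: 0.15 × V_1 = 0.6  =>  V_1 = 3.999 V
Power in each resistor, P = (ΔV)²/R:
  P_R1 = (9 - 3.999)²/15 = 1.667 W
  P_R2 = (3.999 - 0)²/12 = 1.333 W
  P_R3 = (3.999 - 0)²/43000 = 0.000372 W
P_total = P_R1 + P_R2 + P_R3 = 3 W

Final answer: 3 W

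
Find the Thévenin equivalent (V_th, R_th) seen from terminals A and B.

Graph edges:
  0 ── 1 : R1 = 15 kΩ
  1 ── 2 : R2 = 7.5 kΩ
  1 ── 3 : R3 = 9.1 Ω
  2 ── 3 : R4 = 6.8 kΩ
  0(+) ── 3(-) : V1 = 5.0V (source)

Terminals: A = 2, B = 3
Step 1 — V_th is the open-circuit voltage V_A - V_B (nothing connected across the terminals).
Nodal analysis, taking node 3 as the 0 V reference.
Source V1 fixes V_0 = 5 V.
KCL at each unknown node (sum of currents leaving = 0; resistances in Ω):
  Node 1: (V_1 - 5)/15000 + (V_1 - V_2)/7500 + (V_1 - 0)/9.1 = 0
  Node 2: (V_2 - V_1)/7500 + (V_2 - 0)/6800 = 0
Collecting terms (coefficients in siemens):
  0.1101·V_1 - 0.0001333·V_2 = 0.0003333
  0.0002804·V_2 - 0.0001333·V_1 = 0
Determinant D = (0.1101)(0.0002804) - (-0.0001333)(-0.0001333) = 0.00003085
V_1 = [(0.0003333)(0.0002804) - (-0.0001333)(0)]/D = 0.00303 V
V_2 = [(0.1101)(0) - (0.0003333)(-0.0001333)]/D = 0.001441 V
V_th = V_2 - V_3 = 0.001441 - 0 = 0.001441 V
Step 2 — R_th: zero the source — replace V1 by a short circuit (node 3 merges into node 0) — and find the resistance seen between A (node 2) and B (node 0).
Reduce the network between node 2 (A) and node 0 (B) by series/parallel combination:
  Rp1 = R1 ‖ R3 (parallel, both between nodes 0 and 1) = 1/(1/15000 + 1/9.1) = 9.094 Ω
  Rs1 = R2 + Rp1 (series, joined only at node 1) = 7500 + 9.094 = 7509 Ω
  Rp2 = R4 ‖ Rs1 (parallel, both between nodes 0 and 2) = 1/(1/6800 + 1/7509) = 3568 Ω
R_th = 3.568 kΩ

Final answer: V_th = 0.001441 V, R_th = 3.568 kΩ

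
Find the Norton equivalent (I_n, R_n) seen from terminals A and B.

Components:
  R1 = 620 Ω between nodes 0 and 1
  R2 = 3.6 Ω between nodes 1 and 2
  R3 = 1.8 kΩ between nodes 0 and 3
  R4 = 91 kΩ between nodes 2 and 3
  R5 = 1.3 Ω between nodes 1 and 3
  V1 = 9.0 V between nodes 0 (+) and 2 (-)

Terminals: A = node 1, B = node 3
Find the Thévenin equivalent first; then I_n = V_th/R_th and R_n = R_th.
Step 1 — V_th is the open-circuit voltage V_A - V_B (nothing connected across the terminals).
Nodal analysis, taking node 2 as the 0 V reference.
Source V1 fixes V_0 = 9 V.
KCL at each unknown node (sum of currents leaving = 0; resistances in Ω):
  Node 1: (V_1 - 9)/620 + (V_1 - 0)/3.6 + (V_1 - V_3)/1.3 = 0
  Node 3: (V_3 - 9)/1800 + (V_3 - 0)/91000 + (V_3 - V_1)/1.3 = 0
Collecting terms (coefficients in siemens):
  1.049·V_1 - 0.7692·V_3 = 0.01452
  0.7698·V_3 - 0.7692·V_1 = 0.005
Determinant D = (1.049)(0.7698) - (-0.7692)(-0.7692) = 0.2155
V_1 = [(0.01452)(0.7698) - (-0.7692)(0.005)]/D = 0.0697 V
V_3 = [(1.049)(0.005) - (0.01452)(-0.7692)]/D = 0.07614 V
V_th = V_1 - V_3 = 0.0697 - 0.07614 = -0.006444 V
Step 2 — R_th: zero the source — replace V1 by a short circuit (node 2 merges into node 0) — and find the resistance seen between A (node 1) and B (node 3).
Reduce the network between node 1 (A) and node 3 (B) by series/parallel combination:
  Rp1 = R1 ‖ R2 (parallel, both between nodes 0 and 1) = 1/(1/620 + 1/3.6) = 3.579 Ω
  Rp2 = R3 ‖ R4 (parallel, both between nodes 0 and 3) = 1/(1/1800 + 1/91000) = 1765 Ω
  Rs1 = Rp1 + Rp2 (series, joined only at node 0) = 3.579 + 1765 = 1769 Ω
  Rp3 = R5 ‖ Rs1 (parallel, both between nodes 1 and 3) = 1/(1/1.3 + 1/1769) = 1.299 Ω
R_th = 1.299 Ω
I_n = V_th/R_th = -0.006444/1.299 = -0.004961 A, and R_n = R_th = 1.299 Ω

Final answer: I_n = -0.004961 A, R_n = 1.299 Ω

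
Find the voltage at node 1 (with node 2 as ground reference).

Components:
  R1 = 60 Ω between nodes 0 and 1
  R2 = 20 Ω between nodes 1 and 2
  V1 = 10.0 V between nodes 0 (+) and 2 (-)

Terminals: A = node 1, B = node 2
Nodal analysis, taking node 2 as the 0 V reference.
Source V1 fixes V_0 = 10 V.
KCL at each unknown node (sum of currents leaving = 0; resistances in Ω):
  Node 1: (V_1 - 10)/60 + (V_1 - 0)/20 = 0
Collecting terms: 0.06667 × V_1 = 0.1667  =>  V_1 = 2.5 V
The requested potential is V_1 = 2.5 V.

Final answer: V_1 = 2.5 V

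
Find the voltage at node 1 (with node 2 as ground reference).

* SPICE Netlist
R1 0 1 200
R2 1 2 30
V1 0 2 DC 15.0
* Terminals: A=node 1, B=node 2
Nodal analysis, taking node 2 as the 0 V reference.
Source V1 fixes V_0 = 15 V.
KCL at each unknown node (sum of currents leaving = 0; resistances in Ω):
  Node 1: (V_1 - 15)/200 + (V_1 - 0)/30 = 0
Collecting terms: 0.03833 × V_1 = 0.075  =>  V_1 = 1.957 V
The requested potential is V_1 = 1.957 V.

Final answer: V_1 = 1.957 V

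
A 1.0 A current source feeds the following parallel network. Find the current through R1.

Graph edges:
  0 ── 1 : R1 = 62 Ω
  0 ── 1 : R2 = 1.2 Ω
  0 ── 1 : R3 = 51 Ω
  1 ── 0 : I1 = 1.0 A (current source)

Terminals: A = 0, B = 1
All resistors sit directly between nodes 0 and 1, so they are in parallel and share one voltage V; the full source current 1 A splits among them.
1/R_par = 1/62 + 1/1.2 + 1/51 = 0.8691 S  =>  R_par = 1.151 Ω
V = I × R_par = 1 × 1.151 = 1.151 V
I_R1 = V/R1 = 1.151/62 = 0.01856 A

Final answer: 0.01856 A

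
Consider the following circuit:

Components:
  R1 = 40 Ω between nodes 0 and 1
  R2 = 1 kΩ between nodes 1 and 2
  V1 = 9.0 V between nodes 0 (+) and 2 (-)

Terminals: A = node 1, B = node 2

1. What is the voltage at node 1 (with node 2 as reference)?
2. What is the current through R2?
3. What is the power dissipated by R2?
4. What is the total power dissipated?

Nodal analysis, taking node 2 as the 0 V reference.
Source V1 fixes V_0 = 9 V.
KCL at each unknown node (sum of currents leaving = 0; resistances in Ω):
  Node 1: (V_1 - 9)/40 + (V_1 - 0)/1000 = 0
Collecting terms: 0.026 × V_1 = 0.225  =>  V_1 = 8.654 V
Part 1:
  Read off the nodal solution: V_1 = 8.654 V
Part 2:
  I_R2 = (V_1 - V_2)/R2 = (8.654 - 0)/1000 = 0.008654 A
  Magnitude: I_R2 = 0.008654 A
Part 3:
  I_R2 = (V_1 - V_2)/R2 = (8.654 - 0)/1000 = 0.008654 A
  P_R2 = I_R2² × R2 = (0.008654)² × 1000 = 0.07489 W
Part 4:
  Power in each resistor, P = (ΔV)²/R:
    P_R1 = (9 - 8.654)²/40 = 0.002996 W
    P_R2 = (8.654 - 0)²/1000 = 0.07489 W
  P_total = P_R1 + P_R2 = 0.07788 W

Final answers:
1. V_1 = 8.654 V
2. I_R2 = 0.008654 A
3. P_R2 = 0.07489 W
4. P_total = 0.07788 W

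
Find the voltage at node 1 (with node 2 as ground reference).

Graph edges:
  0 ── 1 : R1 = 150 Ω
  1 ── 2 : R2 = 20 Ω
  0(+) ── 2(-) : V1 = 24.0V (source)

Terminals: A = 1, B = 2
Nodal analysis, taking node 2 as the 0 V reference.
Source V1 fixes V_0 = 24 V.
KCL at each unknown node (sum of currents leaving = 0; resistances in Ω):
  Node 1: (V_1 - 24)/150 + (V_1 - 0)/20 = 0
Collecting terms: 0.05667 × V_1 = 0.16  =>  V_1 = 2.824 V
The requested potential is V_1 = 2.824 V.

Final answer: V_1 = 2.824 V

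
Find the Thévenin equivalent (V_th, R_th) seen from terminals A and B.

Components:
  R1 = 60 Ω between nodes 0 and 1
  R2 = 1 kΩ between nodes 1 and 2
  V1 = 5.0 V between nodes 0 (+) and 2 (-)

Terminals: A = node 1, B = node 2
Step 1 — V_th is the open-circuit voltage V_A - V_B (nothing connected across the terminals).
Nodal analysis, taking node 2 as the 0 V reference.
Source V1 fixes V_0 = 5 V.
KCL at each unknown node (sum of currents leaving = 0; resistances in Ω):
  Node 1: (V_1 - 5)/60 + (V_1 - 0)/1000 = 0
Collecting terms: 0.01767 × V_1 = 0.08333  =>  V_1 = 4.717 V
V_th = V_1 - V_2 = 4.717 - 0 = 4.717 V
Step 2 — R_th: zero the source — replace V1 by a short circuit (node 2 merges into node 0) — and find the resistance seen between A (node 1) and B (node 0).
Reduce the network between node 1 (A) and node 0 (B) by series/parallel combination:
  Rp1 = R1 ‖ R2 (parallel, both between nodes 0 and 1) = 1/(1/60 + 1/1000) = 56.6 Ω
R_th = 56.6 Ω

Final answer: V_th = 4.717 V, R_th = 56.6 Ω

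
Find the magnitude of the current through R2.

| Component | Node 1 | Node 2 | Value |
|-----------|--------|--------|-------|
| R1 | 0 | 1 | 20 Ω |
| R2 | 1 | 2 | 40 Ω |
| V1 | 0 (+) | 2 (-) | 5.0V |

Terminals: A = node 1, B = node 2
Nodal analysis, taking node 2 as the 0 V reference.
Source V1 fixes V_0 = 5 V.
KCL at each unknown node (sum of currents leaving = 0; resistances in Ω):
  Node 1: (V_1 - 5)/20 + (V_1 - 0)/40 = 0
Collecting terms: 0.075 × V_1 = 0.25  =>  V_1 = 3.333 V
I_R2 = (V_1 - V_2)/R2 = (3.333 - 0)/40 = 0.08333 A
|I_R2| = 0.08333 A

Final answer: |I_R2| = 0.08333 A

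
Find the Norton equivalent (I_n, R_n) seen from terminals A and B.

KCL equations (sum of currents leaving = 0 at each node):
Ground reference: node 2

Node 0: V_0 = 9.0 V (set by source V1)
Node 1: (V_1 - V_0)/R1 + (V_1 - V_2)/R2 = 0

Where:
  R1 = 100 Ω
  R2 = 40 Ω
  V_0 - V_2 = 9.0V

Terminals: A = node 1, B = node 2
Find the Thévenin equivalent first; then I_n = V_th/R_th and R_n = R_th.
Step 1 — V_th is the open-circuit voltage V_A - V_B (nothing connected across the terminals).
Nodal analysis, taking node 2 as the 0 V reference.
Source V1 fixes V_0 = 9 V.
KCL at each unknown node (sum of currents leaving = 0; resistances in Ω):
  Node 1: (V_1 - 9)/100 + (V_1 - 0)/40 = 0
Collecting terms: 0.035 × V_1 = 0.09  =>  V_1 = 2.571 V
V_th = V_1 - V_2 = 2.571 - 0 = 2.571 V
Step 2 — R_th: zero the source — replace V1 by a short circuit (node 2 merges into node 0) — and find the resistance seen between A (node 1) and B (node 0).
Reduce the network between node 1 (A) and node 0 (B) by series/parallel combination:
  Rp1 = R1 ‖ R2 (parallel, both between nodes 0 and 1) = 1/(1/100 + 1/40) = 28.57 Ω
R_th = 28.57 Ω
I_n = V_th/R_th = 2.571/28.57 = 0.09 A, and R_n = R_th = 28.57 Ω

Final answer: I_n = 0.09 A, R_n = 28.57 Ω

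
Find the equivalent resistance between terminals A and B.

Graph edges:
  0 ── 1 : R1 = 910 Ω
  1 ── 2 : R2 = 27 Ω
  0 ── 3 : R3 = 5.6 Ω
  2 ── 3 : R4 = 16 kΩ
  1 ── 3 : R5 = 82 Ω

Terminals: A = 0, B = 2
The network is not a plain series/parallel combination. Inject a 1 A test current into terminal A (node 0) and return it from terminal B (node 2); then R_eq = V_A / (1 A).
Nodal analysis, taking node 2 as the 0 V reference.
Current source I_test pushes 1 A into node 0 and draws it out of node 2.
KCL at each unknown node (sum of currents leaving = 0; resistances in Ω):
  Node 0: (V_0 - V_1)/910 + (V_0 - V_3)/5.6 - 1 = 0
  Node 1: (V_1 - V_0)/910 + (V_1 - 0)/27 + (V_1 - V_3)/82 = 0
  Node 3: (V_3 - V_0)/5.6 + (V_3 - V_1)/82 + (V_3 - 0)/16000 = 0
Collecting terms (coefficients in siemens):
  0.1797·V_0 - 0.001099·V_1 - 0.1786·V_3 = 1
  0.05033·V_1 - 0.001099·V_0 - 0.0122·V_3 = 0
  0.1908·V_3 - 0.1786·V_0 - 0.0122·V_1 = 0
Solving these 3 simultaneous equations (Gaussian elimination) gives:
  V_0 = 106.3 V, V_1 = 26.83 V, V_3 = 101.2 V
R_eq = V_0 / 1 A = 106.3 Ω

Final answer: 106.3 Ω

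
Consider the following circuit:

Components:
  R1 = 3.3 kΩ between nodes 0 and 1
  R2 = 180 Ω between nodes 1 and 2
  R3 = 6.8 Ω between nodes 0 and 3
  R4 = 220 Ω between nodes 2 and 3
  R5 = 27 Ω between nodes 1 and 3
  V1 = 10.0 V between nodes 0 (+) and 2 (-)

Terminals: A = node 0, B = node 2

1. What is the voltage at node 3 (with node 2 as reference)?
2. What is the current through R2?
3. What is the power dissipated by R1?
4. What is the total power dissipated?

Nodal analysis, taking node 2 as the 0 V reference.
Source V1 fixes V_0 = 10 V.
KCL at each unknown node (sum of currents leaving = 0; resistances in Ω):
  Node 1: (V_1 - 10)/3300 + (V_1 - 0)/180 + (V_1 - V_3)/27 = 0
  Node 3: (V_3 - 10)/6.8 + (V_3 - 0)/220 + (V_3 - V_1)/27 = 0
Collecting terms (coefficients in siemens):
  0.0429·V_1 - 0.03704·V_3 = 0.00303
  0.1886·V_3 - 0.03704·V_1 = 1.471
Determinant D = (0.0429)(0.1886) - (-0.03704)(-0.03704) = 0.00672
V_1 = [(0.00303)(0.1886) - (-0.03704)(1.471)]/D = 8.19 V
V_3 = [(0.0429)(1.471) - (0.00303)(-0.03704)]/D = 9.404 V
Part 1:
  Read off the nodal solution: V_3 = 9.404 V
Part 2:
  I_R2 = (V_1 - V_2)/R2 = (8.19 - 0)/180 = 0.0455 A
  Magnitude: I_R2 = 0.0455 A
Part 3:
  I_R1 = (V_0 - V_1)/R1 = (10 - 8.19)/3300 = 0.0005485 A
  P_R1 = I_R1² × R1 = (0.0005485)² × 3300 = 0.0009928 W
Part 4:
  Power in each resistor, P = (ΔV)²/R:
    P_R1 = (10 - 8.19)²/3300 = 0.0009928 W
    P_R2 = (8.19 - 0)²/180 = 0.3726 W
    P_R3 = (10 - 9.404)²/6.8 = 0.0523 W
    P_R4 = (0 - 9.404)²/220 = 0.402 W
    P_R5 = (8.19 - 9.404)²/27 = 0.05456 W
  P_total = P_R1 + P_R2 + P_R3 + P_R4 + P_R5 = 0.8824 W

Final answers:
1. V_3 = 9.404 V
2. I_R2 = 0.0455 A
3. P_R1 = 0.0009928 W
4. P_total = 0.8824 W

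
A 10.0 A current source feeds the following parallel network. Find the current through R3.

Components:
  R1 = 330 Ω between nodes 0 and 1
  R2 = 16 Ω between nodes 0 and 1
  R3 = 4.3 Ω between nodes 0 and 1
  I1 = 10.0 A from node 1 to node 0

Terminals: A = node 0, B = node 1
All resistors sit directly between nodes 0 and 1, so they are in parallel and share one voltage V; the full source current 10 A splits among them.
1/R_par = 1/330 + 1/16 + 1/4.3 = 0.2981 S  =>  R_par = 3.355 Ω
V = I × R_par = 10 × 3.355 = 33.55 V
I_R3 = V/R3 = 33.55/4.3 = 7.802 A

Final answer: 7.802 A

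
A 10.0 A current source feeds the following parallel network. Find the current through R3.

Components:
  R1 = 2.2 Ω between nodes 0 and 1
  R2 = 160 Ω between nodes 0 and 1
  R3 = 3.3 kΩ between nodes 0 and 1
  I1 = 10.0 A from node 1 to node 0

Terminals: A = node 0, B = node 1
All resistors sit directly between nodes 0 and 1, so they are in parallel and share one voltage V; the full source current 10 A splits among them.
1/R_par = 1/2.2 + 1/160 + 1/3300 = 0.4611 S  =>  R_par = 2.169 Ω
V = I × R_par = 10 × 2.169 = 21.69 V
I_R3 = V/R3 = 21.69/3300 = 0.006572 A

Final answer: 0.006572 A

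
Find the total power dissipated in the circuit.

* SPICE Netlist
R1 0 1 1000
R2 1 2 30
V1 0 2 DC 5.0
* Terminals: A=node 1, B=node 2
Nodal analysis, taking node 2 as the 0 V reference.
Source V1 fixes V_0 = 5 V.
KCL at each unknown node (sum of currents leaving = 0; resistances in Ω):
  Node 1: (V_1 - 5)/1000 + (V_1 - 0)/30 = 0
Collecting terms: 0.03433 × V_1 = 0.005  =>  V_1 = 0.1456 V
Power in each resistor, P = (ΔV)²/R:
  P_R1 = (5 - 0.1456)²/1000 = 0.02356 W
  P_R2 = (0.1456 - 0)²/30 = 0.0007069 W
P_total = P_R1 + P_R2 = 0.02427 W

Final answer: 0.02427 W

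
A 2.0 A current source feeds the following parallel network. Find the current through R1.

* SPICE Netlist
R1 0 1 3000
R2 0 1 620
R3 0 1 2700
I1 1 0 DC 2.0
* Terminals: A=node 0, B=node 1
All resistors sit directly between nodes 0 and 1, so they are in parallel and share one voltage V; the full source current 2 A splits among them.
1/R_par = 1/3000 + 1/620 + 1/2700 = 0.002317 S  =>  R_par = 431.7 Ω
V = I × R_par = 2 × 431.7 = 863.3 V
I_R1 = V/R1 = 863.3/3000 = 0.2878 A

Final answer: 0.2878 A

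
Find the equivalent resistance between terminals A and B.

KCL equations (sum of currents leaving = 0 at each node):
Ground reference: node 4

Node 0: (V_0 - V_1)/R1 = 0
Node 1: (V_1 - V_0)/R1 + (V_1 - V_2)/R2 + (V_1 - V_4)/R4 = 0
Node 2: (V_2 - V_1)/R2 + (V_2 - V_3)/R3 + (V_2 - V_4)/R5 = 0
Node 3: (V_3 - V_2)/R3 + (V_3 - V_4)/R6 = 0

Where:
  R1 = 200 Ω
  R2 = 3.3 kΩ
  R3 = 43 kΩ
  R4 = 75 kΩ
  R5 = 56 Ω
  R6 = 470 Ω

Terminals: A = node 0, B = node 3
The network is not a plain series/parallel combination. Inject a 1 A test current into terminal A (node 0) and return it from terminal B (node 3); then R_eq = V_A / (1 A).
Nodal analysis, taking node 3 as the 0 V reference.
Current source I_test pushes 1 A into node 0 and draws it out of node 3.
KCL at each unknown node (sum of currents leaving = 0; resistances in Ω):
  Node 0: (V_0 - V_1)/200 - 1 = 0
  Node 1: (V_1 - V_0)/200 + (V_1 - V_2)/3300 + (V_1 - V_4)/75000 = 0
  Node 2: (V_2 - V_1)/3300 + (V_2 - 0)/43000 + (V_2 - V_4)/56 = 0
  Node 4: (V_4 - V_1)/75000 + (V_4 - V_2)/56 + (V_4 - 0)/470 = 0
Collecting terms (coefficients in siemens):
  0.005·V_0 - 0.005·V_1 = 1
  0.005316·V_1 - 0.005·V_0 - 0.000303·V_2 - 0.00001333·V_4 = 0
  0.01818·V_2 - 0.000303·V_1 - 0.01786·V_4 = 0
  0.02·V_4 - 0.00001333·V_1 - 0.01786·V_2 = 0
Solving these 4 simultaneous equations (Gaussian elimination) gives:
  V_0 = 3876 V, V_1 = 3676 V, V_2 = 517.3 V, V_4 = 464.3 V
R_eq = V_0 / 1 A = 3876 Ω = 3.876 kΩ

Final answer: 3.876 kΩ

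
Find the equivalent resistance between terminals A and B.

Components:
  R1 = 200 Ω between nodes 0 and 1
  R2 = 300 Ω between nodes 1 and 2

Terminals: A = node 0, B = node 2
Reduce the network between node 0 (A) and node 2 (B) by series/parallel combination:
  Rs1 = R1 + R2 (series, joined only at node 1) = 200 + 300 = 500 Ω
R_eq = 500 Ω

Final answer: 500 Ω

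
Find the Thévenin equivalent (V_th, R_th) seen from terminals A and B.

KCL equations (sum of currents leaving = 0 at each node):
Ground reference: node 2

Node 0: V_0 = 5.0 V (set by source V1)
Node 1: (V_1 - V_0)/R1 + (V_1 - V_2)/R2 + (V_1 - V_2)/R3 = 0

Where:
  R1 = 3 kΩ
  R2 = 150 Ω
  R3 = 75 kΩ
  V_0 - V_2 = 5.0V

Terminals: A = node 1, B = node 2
Step 1 — V_th is the open-circuit voltage V_A - V_B (nothing connected across the terminals).
Nodal analysis, taking node 2 as the 0 V reference.
Source V1 fixes V_0 = 5 V.
KCL at each unknown node (sum of currents leaving = 0; resistances in Ω):
  Node 1: (V_1 - 5)/3000 + (V_1 - 0)/150 + (V_1 - 0)/75000 = 0
Collecting terms: 0.007013 × V_1 = 0.001667  =>  V_1 = 0.2376 V
V_th = V_1 - V_2 = 0.2376 - 0 = 0.2376 V
Step 2 — R_th: zero the source — replace V1 by a short circuit (node 2 merges into node 0) — and find the resistance seen between A (node 1) and B (node 0).
Reduce the network between node 1 (A) and node 0 (B) by series/parallel combination:
  Rp1 = R1 ‖ R2 ‖ R3 (parallel, all between nodes 0 and 1) = 1/(1/3000 + 1/150 + 1/75000) = 142.6 Ω
R_th = 142.6 Ω

Final answer: V_th = 0.2376 V, R_th = 142.6 Ω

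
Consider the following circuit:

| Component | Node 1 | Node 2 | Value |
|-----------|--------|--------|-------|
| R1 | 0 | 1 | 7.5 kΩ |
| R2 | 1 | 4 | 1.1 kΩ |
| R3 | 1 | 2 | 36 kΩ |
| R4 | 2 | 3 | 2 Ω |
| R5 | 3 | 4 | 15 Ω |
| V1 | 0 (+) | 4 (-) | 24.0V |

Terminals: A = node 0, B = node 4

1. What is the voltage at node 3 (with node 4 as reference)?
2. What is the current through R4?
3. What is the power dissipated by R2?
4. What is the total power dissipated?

Nodal analysis, taking node 4 as the 0 V reference.
Source V1 fixes V_0 = 24 V.
KCL at each unknown node (sum of currents leaving = 0; resistances in Ω):
  Node 1: (V_1 - 24)/7500 + (V_1 - 0)/1100 + (V_1 - V_2)/36000 = 0
  Node 2: (V_2 - V_1)/36000 + (V_2 - V_3)/2 = 0
  Node 3: (V_3 - V_2)/2 + (V_3 - 0)/15 = 0
Collecting terms (coefficients in siemens):
  0.00107·V_1 - 0.00002778·V_2 = 0.0032
  0.5·V_2 - 0.00002778·V_1 - 0.5·V_3 = 0
  0.5667·V_3 - 0.5·V_2 = 0
Solving these 3 simultaneous equations (Gaussian elimination) gives:
  V_1 = 2.99 V, V_2 = 0.001411 V, V_3 = 0.001245 V
Part 1:
  Read off the nodal solution: V_3 = 0.001245 V
Part 2:
  I_R4 = (V_2 - V_3)/R4 = (0.001411 - 0.001245)/2 = 0.00008302 A
  Magnitude: I_R4 = 0.00008302 A
Part 3:
  I_R2 = (V_1 - V_4)/R2 = (2.99 - 0)/1100 = 0.002718 A
  P_R2 = I_R2² × R2 = (0.002718)² × 1100 = 0.008128 W
Part 4:
  Power in each resistor, P = (ΔV)²/R:
    P_R1 = (24 - 2.99)²/7500 = 0.05886 W
    P_R2 = (2.99 - 0)²/1100 = 0.008128 W
    P_R3 = (2.99 - 0.001411)²/36000 = 0.0002481 W
    P_R4 = (0.001411 - 0.001245)²/2 = 0.00000001378 W
    P_R5 = (0.001245 - 0)²/15 = 0.0000001034 W
  P_total = P_R1 + P_R2 + P_R3 + P_R4 + P_R5 = 0.06723 W

Final answers:
1. V_3 = 0.001245 V
2. I_R4 = 8.302e-05 A
3. P_R2 = 0.008128 W
4. P_total = 0.06723 W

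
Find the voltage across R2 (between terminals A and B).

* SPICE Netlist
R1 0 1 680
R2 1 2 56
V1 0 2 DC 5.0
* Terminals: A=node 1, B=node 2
R1 and R2 are in series across V1 (node 0 → node 1 → node 2), and the output A–B is taken across R2, so this is a voltage divider.
Series current: I = V1/(R1 + R2) = 5/(680 + 56) = 5/736 = 0.006793 A
V_R2 = I × R2 = V1 × R2/(R1 + R2) = 5 × 56/736 = 0.3804 V

Final answer: 0.3804 V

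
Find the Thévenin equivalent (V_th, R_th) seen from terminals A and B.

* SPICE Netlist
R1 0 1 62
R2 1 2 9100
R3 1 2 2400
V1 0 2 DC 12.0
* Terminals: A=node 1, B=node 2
Step 1 — V_th is the open-circuit voltage V_A - V_B (nothing connected across the terminals).
Nodal analysis, taking node 2 as the 0 V reference.
Source V1 fixes V_0 = 12 V.
KCL at each unknown node (sum of currents leaving = 0; resistances in Ω):
  Node 1: (V_1 - 12)/62 + (V_1 - 0)/9100 + (V_1 - 0)/2400 = 0
Collecting terms: 0.01666 × V_1 = 0.1935  =>  V_1 = 11.62 V
V_th = V_1 - V_2 = 11.62 - 0 = 11.62 V
Step 2 — R_th: zero the source — replace V1 by a short circuit (node 2 merges into node 0) — and find the resistance seen between A (node 1) and B (node 0).
Reduce the network between node 1 (A) and node 0 (B) by series/parallel combination:
  Rp1 = R1 ‖ R2 ‖ R3 (parallel, all between nodes 0 and 1) = 1/(1/62 + 1/9100 + 1/2400) = 60.04 Ω
R_th = 60.04 Ω

Final answer: V_th = 11.62 V, R_th = 60.04 Ω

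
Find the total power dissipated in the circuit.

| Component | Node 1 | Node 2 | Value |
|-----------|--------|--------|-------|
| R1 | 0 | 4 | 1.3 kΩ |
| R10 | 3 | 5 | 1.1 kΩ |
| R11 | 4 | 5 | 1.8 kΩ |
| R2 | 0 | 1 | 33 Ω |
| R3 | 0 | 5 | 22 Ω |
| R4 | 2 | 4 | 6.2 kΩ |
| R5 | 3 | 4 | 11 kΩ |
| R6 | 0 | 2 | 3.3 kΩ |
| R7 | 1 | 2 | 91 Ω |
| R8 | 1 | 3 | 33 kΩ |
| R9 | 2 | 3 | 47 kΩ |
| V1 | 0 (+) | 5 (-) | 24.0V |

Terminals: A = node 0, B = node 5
Nodal analysis, taking node 5 as the 0 V reference.
Source V1 fixes V_0 = 24 V.
KCL at each unknown node (sum of currents leaving = 0; resistances in Ω):
  Node 1: (V_1 - 24)/33 + (V_1 - V_2)/91 + (V_1 - V_3)/33000 = 0
  Node 2: (V_2 - V_4)/6200 + (V_2 - 24)/3300 + (V_2 - V_1)/91 + (V_2 - V_3)/47000 = 0
  Node 3: (V_3 - V_4)/11000 + (V_3 - V_1)/33000 + (V_3 - V_2)/47000 + (V_3 - 0)/1100 = 0
  Node 4: (V_4 - 24)/1300 + (V_4 - V_2)/6200 + (V_4 - V_3)/11000 + (V_4 - 0)/1800 = 0
Collecting terms (coefficients in siemens):
  0.04132·V_1 - 0.01099·V_2 - 0.0000303·V_3 = 0.7273
  0.01147·V_2 - 0.01099·V_1 - 0.00002128·V_3 - 0.0001613·V_4 = 0.007273
  0.001052·V_3 - 0.0000303·V_1 - 0.00002128·V_2 - 0.00009091·V_4 = 0
  0.001577·V_4 - 0.0001613·V_2 - 0.00009091·V_3 = 0.01846
Solving these 4 simultaneous equations (Gaussian elimination) gives:
  V_1 = 23.92 V, V_2 = 23.74 V, V_3 = 2.404 V, V_4 = 14.27 V
Power in each resistor, P = (ΔV)²/R:
  P_R1 = (24 - 14.27)²/1300 = 0.07277 W
  P_R2 = (24 - 23.92)²/33 = 0.0002154 W
  P_R3 = (24 - 0)²/22 = 26.18 W
  P_R4 = (23.74 - 14.27)²/6200 = 0.01446 W
  P_R5 = (2.404 - 14.27)²/11000 = 0.01281 W
  P_R6 = (24 - 23.74)²/3300 = 0.00002009 W
  P_R7 = (23.92 - 23.74)²/91 = 0.0003296 W
  P_R8 = (23.92 - 2.404)²/33000 = 0.01402 W
  P_R9 = (23.74 - 2.404)²/47000 = 0.009688 W
  P_R10 = (2.404 - 0)²/1100 = 0.005252 W
  P_R11 = (14.27 - 0)²/1800 = 0.1132 W
P_total = P_R1 + P_R2 + P_R3 + P_R4 + P_R5 + P_R6 + P_R7 + P_R8 + P_R9 + P_R10 + P_R11 = 26.42 W

Final answer: 26.42 W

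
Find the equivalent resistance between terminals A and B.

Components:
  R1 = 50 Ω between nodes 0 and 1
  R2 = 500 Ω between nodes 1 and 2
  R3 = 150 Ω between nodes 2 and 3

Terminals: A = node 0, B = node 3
Reduce the network between node 0 (A) and node 3 (B) by series/parallel combination:
  Rs1 = R1 + R2 (series, joined only at node 1) = 50 + 500 = 550 Ω
  Rs2 = R3 + Rs1 (series, joined only at node 2) = 150 + 550 = 700 Ω
R_eq = 700 Ω

Final answer: 700 Ω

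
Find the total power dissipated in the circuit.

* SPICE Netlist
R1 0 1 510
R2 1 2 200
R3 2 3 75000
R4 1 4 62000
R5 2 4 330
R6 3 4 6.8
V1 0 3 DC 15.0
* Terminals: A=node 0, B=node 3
Nodal analysis, taking node 3 as the 0 V reference.
Source V1 fixes V_0 = 15 V.
KCL at each unknown node (sum of currents leaving = 0; resistances in Ω):
  Node 1: (V_1 - 15)/510 + (V_1 - V_2)/200 + (V_1 - V_4)/62000 = 0
  Node 2: (V_2 - V_1)/200 + (V_2 - 0)/75000 + (V_2 - V_4)/330 = 0
  Node 4: (V_4 - V_1)/62000 + (V_4 - V_2)/330 + (V_4 - 0)/6.8 = 0
Collecting terms (coefficients in siemens):
  0.006977·V_1 - 0.005·V_2 - 0.00001613·V_4 = 0.02941
  0.008044·V_2 - 0.005·V_1 - 0.00303·V_4 = 0
  0.1501·V_4 - 0.00001613·V_1 - 0.00303·V_2 = 0
Solving these 3 simultaneous equations (Gaussian elimination) gives:
  V_1 = 7.65 V, V_2 = 4.792 V, V_4 = 0.09756 V
Power in each resistor, P = (ΔV)²/R:
  P_R1 = (15 - 7.65)²/510 = 0.1059 W
  P_R2 = (7.65 - 4.792)²/200 = 0.04084 W
  P_R3 = (4.792 - 0)²/75000 = 0.0003062 W
  P_R4 = (7.65 - 0.09756)²/62000 = 0.00092 W
  P_R5 = (4.792 - 0.09756)²/330 = 0.06678 W
  P_R6 = (0 - 0.09756)²/6.8 = 0.0014 W
P_total = P_R1 + P_R2 + P_R3 + P_R4 + P_R5 + P_R6 = 0.2162 W

Final answer: 0.2162 W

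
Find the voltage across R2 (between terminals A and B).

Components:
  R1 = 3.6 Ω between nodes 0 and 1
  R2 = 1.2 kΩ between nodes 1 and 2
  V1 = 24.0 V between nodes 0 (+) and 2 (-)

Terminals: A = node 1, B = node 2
R1 and R2 are in series across V1 (node 0 → node 1 → node 2), and the output A–B is taken across R2, so this is a voltage divider.
Series current: I = V1/(R1 + R2) = 24/(3.6 + 1200) = 24/1204 = 0.01994 A
V_R2 = I × R2 = V1 × R2/(R1 + R2) = 24 × 1200/1204 = 23.93 V

Final answer: 23.93 V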